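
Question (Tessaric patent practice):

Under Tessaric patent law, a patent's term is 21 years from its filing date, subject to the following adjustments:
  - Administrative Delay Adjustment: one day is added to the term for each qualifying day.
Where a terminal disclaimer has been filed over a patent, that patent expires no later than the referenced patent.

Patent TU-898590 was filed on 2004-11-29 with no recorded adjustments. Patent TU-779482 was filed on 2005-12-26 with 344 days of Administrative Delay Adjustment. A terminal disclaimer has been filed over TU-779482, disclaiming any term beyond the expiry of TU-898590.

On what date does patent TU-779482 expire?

2025-11-29

Natural term of TU-779482:
  Base: filing + 21 years → 26 December 2026.
  Administrative Delay Adjustment: +344 days → 5 December 2027.
Expiry of referenced patent TU-898590:
  Base: filing + 21 years → 29 November 2025.
Terminal disclaimer: TU-779482 expires on the earlier of 5 December 2027 and 29 November 2025.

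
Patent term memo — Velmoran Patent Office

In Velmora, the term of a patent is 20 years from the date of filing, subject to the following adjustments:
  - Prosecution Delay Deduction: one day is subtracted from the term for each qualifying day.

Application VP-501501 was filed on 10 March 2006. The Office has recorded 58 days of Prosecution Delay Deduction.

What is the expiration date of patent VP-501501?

Base term: filing date + 20 years → 10 March 2026.
Prosecution Delay Deduction: −58 days → 11 January 2026.

2026-01-11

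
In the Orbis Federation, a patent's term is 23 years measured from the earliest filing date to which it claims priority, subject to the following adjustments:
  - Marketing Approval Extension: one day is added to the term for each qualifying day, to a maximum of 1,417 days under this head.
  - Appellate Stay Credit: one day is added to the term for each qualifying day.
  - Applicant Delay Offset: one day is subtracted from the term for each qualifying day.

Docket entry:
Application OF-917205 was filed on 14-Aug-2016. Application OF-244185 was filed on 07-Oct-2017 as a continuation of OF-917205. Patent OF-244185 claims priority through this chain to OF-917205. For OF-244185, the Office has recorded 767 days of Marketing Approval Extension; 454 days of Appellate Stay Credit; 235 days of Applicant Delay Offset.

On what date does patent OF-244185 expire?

April 26, 2042

Earliest priority filing: 14 August 2016.
Base term: 14 August 2016 + 23 years → 14 August 2039.
Marketing Approval Extension: 767 days (within the 1417-day cap) → +767 days → 19 September 2041.
Appellate Stay Credit: +454 days → 17 December 2042.
Applicant Delay Offset: −235 days → 26 April 2042.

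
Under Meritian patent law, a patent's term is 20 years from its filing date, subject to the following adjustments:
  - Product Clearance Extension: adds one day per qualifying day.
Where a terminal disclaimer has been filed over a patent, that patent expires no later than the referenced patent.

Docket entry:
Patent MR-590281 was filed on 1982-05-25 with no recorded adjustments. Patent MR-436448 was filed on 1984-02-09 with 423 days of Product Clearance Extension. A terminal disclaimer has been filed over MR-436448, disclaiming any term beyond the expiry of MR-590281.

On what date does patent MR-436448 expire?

Natural term of MR-436448:
  Base: filing + 20 years → 9 February 2004.
  Product Clearance Extension: +423 days → 7 April 2005.
Expiry of referenced patent MR-590281:
  Base: filing + 20 years → 25 May 2002.
Terminal disclaimer: MR-436448 expires on the earlier of 7 April 2005 and 25 May 2002.

2002-05-25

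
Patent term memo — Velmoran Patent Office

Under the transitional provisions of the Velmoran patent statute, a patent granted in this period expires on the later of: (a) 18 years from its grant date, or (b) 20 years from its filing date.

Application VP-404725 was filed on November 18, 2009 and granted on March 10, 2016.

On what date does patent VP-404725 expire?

2034-03-10

(a) grant + 18 years → 10 March 2034.
(b) filing + 20 years → 18 November 2029.
Later of the two: 10 March 2034.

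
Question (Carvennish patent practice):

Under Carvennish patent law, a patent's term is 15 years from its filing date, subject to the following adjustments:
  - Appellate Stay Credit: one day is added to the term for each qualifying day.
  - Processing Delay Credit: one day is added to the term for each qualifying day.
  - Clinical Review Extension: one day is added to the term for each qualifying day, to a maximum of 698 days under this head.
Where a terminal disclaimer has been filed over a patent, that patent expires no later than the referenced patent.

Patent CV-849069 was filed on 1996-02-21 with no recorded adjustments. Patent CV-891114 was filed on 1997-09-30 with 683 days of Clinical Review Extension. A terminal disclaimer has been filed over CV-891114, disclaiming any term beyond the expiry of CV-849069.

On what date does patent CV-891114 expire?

February 21, 2011

Natural term of CV-891114:
  Base: filing + 15 years → 30 September 2012.
  Clinical Review Extension: 683 days (within the 698-day cap) → +683 days → 14 August 2014.
Expiry of referenced patent CV-849069:
  Base: filing + 15 years → 21 February 2011.
Terminal disclaimer: CV-891114 expires on the earlier of 14 August 2014 and 21 February 2011.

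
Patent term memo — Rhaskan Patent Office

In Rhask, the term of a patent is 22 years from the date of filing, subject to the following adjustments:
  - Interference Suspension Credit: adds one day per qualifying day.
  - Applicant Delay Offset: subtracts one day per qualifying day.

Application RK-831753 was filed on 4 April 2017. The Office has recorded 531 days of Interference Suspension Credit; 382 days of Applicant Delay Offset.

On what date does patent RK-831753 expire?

August 31, 2039

Base term: filing date + 22 years → 4 April 2039.
Interference Suspension Credit: +531 days → 16 September 2040.
Applicant Delay Offset: −382 days → 31 August 2039.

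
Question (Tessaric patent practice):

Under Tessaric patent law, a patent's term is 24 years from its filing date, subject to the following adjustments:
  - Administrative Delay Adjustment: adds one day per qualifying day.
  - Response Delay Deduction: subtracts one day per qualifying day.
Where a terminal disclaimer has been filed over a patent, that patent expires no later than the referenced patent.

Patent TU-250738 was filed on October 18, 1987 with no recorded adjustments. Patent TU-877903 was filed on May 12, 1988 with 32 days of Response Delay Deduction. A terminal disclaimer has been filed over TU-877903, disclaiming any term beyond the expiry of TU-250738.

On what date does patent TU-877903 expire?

October 18, 2011

Natural term of TU-877903:
  Base: filing + 24 years → 12 May 2012.
  Response Delay Deduction: −32 days → 10 April 2012.
Expiry of referenced patent TU-250738:
  Base: filing + 24 years → 18 October 2011.
Terminal disclaimer: TU-877903 expires on the earlier of 10 April 2012 and 18 October 2011.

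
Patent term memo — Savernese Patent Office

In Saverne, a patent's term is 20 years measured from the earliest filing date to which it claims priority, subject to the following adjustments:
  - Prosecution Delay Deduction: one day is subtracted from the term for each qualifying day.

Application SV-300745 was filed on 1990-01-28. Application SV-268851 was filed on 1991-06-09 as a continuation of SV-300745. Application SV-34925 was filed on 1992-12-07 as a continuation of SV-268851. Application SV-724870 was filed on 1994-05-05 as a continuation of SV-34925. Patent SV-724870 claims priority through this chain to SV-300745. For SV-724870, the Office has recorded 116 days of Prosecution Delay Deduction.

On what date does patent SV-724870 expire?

2009-10-04

Earliest priority filing: 28 January 1990.
Base term: 28 January 1990 + 20 years → 28 January 2010.
Prosecution Delay Deduction: −116 days → 4 October 2009.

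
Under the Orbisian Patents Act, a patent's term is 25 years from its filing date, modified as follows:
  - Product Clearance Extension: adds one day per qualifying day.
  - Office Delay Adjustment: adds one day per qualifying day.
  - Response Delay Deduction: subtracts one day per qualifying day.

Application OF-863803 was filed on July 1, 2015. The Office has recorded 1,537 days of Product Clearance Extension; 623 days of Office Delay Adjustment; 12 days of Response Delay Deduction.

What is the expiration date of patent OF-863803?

May 19, 2046

Base term: filing date + 25 years → 1 July 2040.
Product Clearance Extension: +1537 days → 15 September 2044.
Office Delay Adjustment: +623 days → 31 May 2046.
Response Delay Deduction: −12 days → 19 May 2046.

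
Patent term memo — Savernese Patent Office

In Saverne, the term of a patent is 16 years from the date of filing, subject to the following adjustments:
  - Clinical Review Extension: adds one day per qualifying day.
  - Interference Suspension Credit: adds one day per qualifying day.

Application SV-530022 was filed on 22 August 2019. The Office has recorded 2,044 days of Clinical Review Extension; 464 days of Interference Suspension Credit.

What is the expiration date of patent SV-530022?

Base term: filing date + 16 years → 22 August 2035.
Clinical Review Extension: +2044 days → 27 March 2041.
Interference Suspension Credit: +464 days → 4 July 2042.

July 4, 2042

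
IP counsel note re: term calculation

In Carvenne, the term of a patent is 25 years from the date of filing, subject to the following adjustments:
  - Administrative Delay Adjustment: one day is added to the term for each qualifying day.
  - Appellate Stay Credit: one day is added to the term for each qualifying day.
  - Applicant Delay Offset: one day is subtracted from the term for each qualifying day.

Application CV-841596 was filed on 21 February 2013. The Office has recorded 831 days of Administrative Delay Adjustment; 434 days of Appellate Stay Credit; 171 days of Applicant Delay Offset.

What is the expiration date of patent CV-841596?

February 19, 2041

Base term: filing date + 25 years → 21 February 2038.
Administrative Delay Adjustment: +831 days → 1 June 2040.
Appellate Stay Credit: +434 days → 9 August 2041.
Applicant Delay Offset: −171 days → 19 February 2041.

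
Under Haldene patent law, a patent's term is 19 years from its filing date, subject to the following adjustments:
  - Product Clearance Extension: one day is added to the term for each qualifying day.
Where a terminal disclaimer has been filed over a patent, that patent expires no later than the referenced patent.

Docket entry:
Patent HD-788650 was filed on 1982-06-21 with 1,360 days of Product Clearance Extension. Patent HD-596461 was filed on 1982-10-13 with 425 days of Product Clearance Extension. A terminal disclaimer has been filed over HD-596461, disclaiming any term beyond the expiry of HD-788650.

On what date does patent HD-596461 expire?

Natural term of HD-596461:
  Base: filing + 19 years → 13 October 2001.
  Product Clearance Extension: +425 days → 12 December 2002.
Expiry of referenced patent HD-788650:
  Base: filing + 19 years → 21 June 2001.
  Product Clearance Extension: +1360 days → 12 March 2005.
Terminal disclaimer: HD-596461 expires on the earlier of 12 December 2002 and 12 March 2005.

December 12, 2002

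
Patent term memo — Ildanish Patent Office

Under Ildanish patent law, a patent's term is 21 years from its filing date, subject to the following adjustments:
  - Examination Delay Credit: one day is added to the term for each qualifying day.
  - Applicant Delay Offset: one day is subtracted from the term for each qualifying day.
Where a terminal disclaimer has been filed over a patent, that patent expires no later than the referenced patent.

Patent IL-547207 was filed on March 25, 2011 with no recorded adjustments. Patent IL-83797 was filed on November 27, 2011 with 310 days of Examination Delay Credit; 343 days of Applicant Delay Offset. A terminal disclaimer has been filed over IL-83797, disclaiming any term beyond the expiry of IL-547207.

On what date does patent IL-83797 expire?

March 25, 2032

Natural term of IL-83797:
  Base: filing + 21 years → 27 November 2032.
  Examination Delay Credit: +310 days → 3 October 2033.
  Applicant Delay Offset: −343 days → 25 October 2032.
Expiry of referenced patent IL-547207:
  Base: filing + 21 years → 25 March 2032.
Terminal disclaimer: IL-83797 expires on the earlier of 25 October 2032 and 25 March 2032.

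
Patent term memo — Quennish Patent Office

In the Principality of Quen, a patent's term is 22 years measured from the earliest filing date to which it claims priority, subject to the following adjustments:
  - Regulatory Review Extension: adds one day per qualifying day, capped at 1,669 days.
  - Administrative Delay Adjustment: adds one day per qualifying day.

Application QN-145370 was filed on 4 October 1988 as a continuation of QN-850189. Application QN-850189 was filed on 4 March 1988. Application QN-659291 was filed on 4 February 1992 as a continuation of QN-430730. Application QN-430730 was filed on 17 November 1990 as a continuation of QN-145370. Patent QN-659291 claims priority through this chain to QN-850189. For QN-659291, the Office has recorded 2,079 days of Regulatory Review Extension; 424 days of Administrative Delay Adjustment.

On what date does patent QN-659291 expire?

Earliest priority filing: 4 March 1988.
Base term: 4 March 1988 + 22 years → 4 March 2010.
Regulatory Review Extension: 2079 days claimed exceeds the 1669-day cap, so +1669 days → 28 September 2014.
Administrative Delay Adjustment: +424 days → 26 November 2015.

November 26, 2015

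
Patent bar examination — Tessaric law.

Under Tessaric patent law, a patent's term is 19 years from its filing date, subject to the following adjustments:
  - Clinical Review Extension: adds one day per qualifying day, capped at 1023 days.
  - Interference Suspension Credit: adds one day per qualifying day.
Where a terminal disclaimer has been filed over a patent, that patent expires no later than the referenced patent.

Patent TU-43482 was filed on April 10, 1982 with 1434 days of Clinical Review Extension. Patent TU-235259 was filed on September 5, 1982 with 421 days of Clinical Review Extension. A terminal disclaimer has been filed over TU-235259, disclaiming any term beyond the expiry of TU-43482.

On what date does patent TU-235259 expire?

October 31, 2002

Natural term of TU-235259:
  Base: filing + 19 years → 5 September 2001.
  Clinical Review Extension: 421 days (within the 1023-day cap) → +421 days → 31 October 2002.
Expiry of referenced patent TU-43482:
  Base: filing + 19 years → 10 April 2001.
  Clinical Review Extension: 1434 days claimed exceeds the 1023-day cap, so +1023 days → 28 January 2004.
Terminal disclaimer: TU-235259 expires on the earlier of 31 October 2002 and 28 January 2004.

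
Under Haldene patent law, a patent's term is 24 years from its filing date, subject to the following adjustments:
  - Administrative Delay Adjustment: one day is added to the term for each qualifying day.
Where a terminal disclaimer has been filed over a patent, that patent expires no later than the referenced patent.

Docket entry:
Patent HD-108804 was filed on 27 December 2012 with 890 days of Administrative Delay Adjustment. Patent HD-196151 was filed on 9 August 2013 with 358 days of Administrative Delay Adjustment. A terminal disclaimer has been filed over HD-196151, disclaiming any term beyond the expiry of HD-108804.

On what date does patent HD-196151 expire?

Natural term of HD-196151:
  Base: filing + 24 years → 9 August 2037.
  Administrative Delay Adjustment: +358 days → 2 August 2038.
Expiry of referenced patent HD-108804:
  Base: filing + 24 years → 27 December 2036.
  Administrative Delay Adjustment: +890 days → 5 June 2039.
Terminal disclaimer: HD-196151 expires on the earlier of 2 August 2038 and 5 June 2039.

August 2, 2038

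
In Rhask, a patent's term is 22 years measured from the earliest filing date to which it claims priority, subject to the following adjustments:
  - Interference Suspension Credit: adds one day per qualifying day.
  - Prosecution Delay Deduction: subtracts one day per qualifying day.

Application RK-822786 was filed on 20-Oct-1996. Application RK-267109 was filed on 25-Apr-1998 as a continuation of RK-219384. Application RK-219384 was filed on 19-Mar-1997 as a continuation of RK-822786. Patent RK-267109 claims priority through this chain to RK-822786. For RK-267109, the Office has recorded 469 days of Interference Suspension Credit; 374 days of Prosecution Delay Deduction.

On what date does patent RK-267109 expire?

January 23, 2019

Earliest priority filing: 20 October 1996.
Base term: 20 October 1996 + 22 years → 20 October 2018.
Interference Suspension Credit: +469 days → 1 February 2020.
Prosecution Delay Deduction: −374 days → 23 January 2019.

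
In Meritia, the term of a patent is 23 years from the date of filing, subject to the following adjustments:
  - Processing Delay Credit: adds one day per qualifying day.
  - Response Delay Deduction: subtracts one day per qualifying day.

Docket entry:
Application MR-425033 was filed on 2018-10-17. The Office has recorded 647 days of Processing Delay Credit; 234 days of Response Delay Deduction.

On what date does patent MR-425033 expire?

December 4, 2042

Base term: filing date + 23 years → 17 October 2041.
Processing Delay Credit: +647 days → 26 July 2043.
Response Delay Deduction: −234 days → 4 December 2042.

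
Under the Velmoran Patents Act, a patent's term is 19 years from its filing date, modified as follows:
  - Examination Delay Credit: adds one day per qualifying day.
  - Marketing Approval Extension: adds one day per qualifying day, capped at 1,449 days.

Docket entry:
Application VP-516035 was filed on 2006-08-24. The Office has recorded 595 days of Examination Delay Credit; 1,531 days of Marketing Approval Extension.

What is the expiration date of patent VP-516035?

Base term: filing date + 19 years → 24 August 2025.
Examination Delay Credit: +595 days → 11 April 2027.
Marketing Approval Extension: 1531 days claimed exceeds the 1449-day cap, so +1449 days → 30 March 2031.

2031-03-30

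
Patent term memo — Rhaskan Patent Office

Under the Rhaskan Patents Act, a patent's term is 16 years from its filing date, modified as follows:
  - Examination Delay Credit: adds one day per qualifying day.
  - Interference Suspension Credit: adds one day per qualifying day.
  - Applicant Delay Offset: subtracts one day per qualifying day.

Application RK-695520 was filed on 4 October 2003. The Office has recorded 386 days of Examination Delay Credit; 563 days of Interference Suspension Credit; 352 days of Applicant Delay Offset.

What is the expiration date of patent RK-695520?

May 23, 2021

Base term: filing date + 16 years → 4 October 2019.
Examination Delay Credit: +386 days → 24 October 2020.
Interference Suspension Credit: +563 days → 10 May 2022.
Applicant Delay Offset: −352 days → 23 May 2021.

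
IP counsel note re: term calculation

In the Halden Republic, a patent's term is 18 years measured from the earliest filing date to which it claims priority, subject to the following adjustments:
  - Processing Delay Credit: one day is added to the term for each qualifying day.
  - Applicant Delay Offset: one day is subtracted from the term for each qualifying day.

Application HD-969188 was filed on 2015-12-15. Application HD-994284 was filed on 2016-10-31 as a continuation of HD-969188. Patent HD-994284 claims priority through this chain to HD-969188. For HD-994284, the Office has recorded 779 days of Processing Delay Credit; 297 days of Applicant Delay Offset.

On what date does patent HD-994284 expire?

Earliest priority filing: 15 December 2015.
Base term: 15 December 2015 + 18 years → 15 December 2033.
Processing Delay Credit: +779 days → 2 February 2036.
Applicant Delay Offset: −297 days → 11 April 2035.

April 11, 2035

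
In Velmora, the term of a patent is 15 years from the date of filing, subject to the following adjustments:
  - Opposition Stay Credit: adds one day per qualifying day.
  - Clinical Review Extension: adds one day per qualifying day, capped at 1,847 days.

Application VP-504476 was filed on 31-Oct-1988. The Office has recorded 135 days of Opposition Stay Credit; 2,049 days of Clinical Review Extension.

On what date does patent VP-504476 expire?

April 4, 2009

Base term: filing date + 15 years → 31 October 2003.
Opposition Stay Credit: +135 days → 14 March 2004.
Clinical Review Extension: 2049 days claimed exceeds the 1847-day cap, so +1847 days → 4 April 2009.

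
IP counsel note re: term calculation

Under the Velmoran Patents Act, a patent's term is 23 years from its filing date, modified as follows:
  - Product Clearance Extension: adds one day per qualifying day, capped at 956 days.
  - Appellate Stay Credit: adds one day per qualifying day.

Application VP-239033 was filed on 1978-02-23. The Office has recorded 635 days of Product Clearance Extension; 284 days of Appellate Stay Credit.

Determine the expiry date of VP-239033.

Base term: filing date + 23 years → 23 February 2001.
Product Clearance Extension: 635 days (within the 956-day cap) → +635 days → 20 November 2002.
Appellate Stay Credit: +284 days → 31 August 2003.

2003-08-31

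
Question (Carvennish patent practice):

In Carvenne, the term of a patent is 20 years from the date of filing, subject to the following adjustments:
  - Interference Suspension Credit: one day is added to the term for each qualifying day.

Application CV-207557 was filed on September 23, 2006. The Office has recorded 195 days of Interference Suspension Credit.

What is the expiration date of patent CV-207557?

Base term: filing date + 20 years → 23 September 2026.
Interference Suspension Credit: +195 days → 6 April 2027.

April 6, 2027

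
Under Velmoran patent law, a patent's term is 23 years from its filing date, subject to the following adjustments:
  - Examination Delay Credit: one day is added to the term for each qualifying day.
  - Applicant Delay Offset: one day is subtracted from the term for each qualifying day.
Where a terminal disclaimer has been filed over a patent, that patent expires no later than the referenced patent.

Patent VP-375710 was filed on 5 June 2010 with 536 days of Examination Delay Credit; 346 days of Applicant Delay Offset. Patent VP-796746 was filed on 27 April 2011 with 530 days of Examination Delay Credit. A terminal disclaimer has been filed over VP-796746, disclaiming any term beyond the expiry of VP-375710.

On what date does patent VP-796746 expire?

December 12, 2033

Natural term of VP-796746:
  Base: filing + 23 years → 27 April 2034.
  Examination Delay Credit: +530 days → 9 October 2035.
Expiry of referenced patent VP-375710:
  Base: filing + 23 years → 5 June 2033.
  Examination Delay Credit: +536 days → 23 November 2034.
  Applicant Delay Offset: −346 days → 12 December 2033.
Terminal disclaimer: VP-796746 expires on the earlier of 9 October 2035 and 12 December 2033.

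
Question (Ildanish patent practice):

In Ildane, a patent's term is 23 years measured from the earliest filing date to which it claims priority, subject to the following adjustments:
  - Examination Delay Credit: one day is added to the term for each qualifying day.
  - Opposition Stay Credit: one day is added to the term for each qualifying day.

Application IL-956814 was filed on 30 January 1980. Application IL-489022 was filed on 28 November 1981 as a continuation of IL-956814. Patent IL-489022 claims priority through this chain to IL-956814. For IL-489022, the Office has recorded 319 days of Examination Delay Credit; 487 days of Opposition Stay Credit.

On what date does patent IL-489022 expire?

2005-04-15

Earliest priority filing: 30 January 1980.
Base term: 30 January 1980 + 23 years → 30 January 2003.
Examination Delay Credit: +319 days → 15 December 2003.
Opposition Stay Credit: +487 days → 15 April 2005.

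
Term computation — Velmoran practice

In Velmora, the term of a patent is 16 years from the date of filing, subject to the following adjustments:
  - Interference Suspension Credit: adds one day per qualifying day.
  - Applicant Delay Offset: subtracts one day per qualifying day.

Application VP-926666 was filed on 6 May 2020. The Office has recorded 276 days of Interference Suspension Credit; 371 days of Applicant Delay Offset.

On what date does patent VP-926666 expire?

Base term: filing date + 16 years → 6 May 2036.
Interference Suspension Credit: +276 days → 6 February 2037.
Applicant Delay Offset: −371 days → 1 February 2036.

February 1, 2036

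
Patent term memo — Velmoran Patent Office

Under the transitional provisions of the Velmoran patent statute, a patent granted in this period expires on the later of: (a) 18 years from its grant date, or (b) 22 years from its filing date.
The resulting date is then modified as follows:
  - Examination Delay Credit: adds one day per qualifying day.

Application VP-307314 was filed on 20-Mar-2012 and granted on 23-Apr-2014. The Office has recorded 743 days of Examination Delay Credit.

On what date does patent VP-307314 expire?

April 1, 2036

(a) grant + 18 years → 23 April 2032.
(b) filing + 22 years → 20 March 2034.
Later of the two: 20 March 2034.
Examination Delay Credit: +743 days → 1 April 2036.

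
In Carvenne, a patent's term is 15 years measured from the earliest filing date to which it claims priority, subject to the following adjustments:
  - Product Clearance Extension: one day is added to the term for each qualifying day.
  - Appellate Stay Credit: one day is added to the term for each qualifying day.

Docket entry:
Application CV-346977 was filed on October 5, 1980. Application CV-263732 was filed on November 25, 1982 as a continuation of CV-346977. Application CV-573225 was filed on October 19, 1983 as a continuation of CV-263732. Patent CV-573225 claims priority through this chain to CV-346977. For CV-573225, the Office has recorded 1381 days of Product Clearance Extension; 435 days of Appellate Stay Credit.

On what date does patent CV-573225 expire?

September 24, 2000

Earliest priority filing: 5 October 1980.
Base term: 5 October 1980 + 15 years → 5 October 1995.
Product Clearance Extension: +1381 days → 17 July 1999.
Appellate Stay Credit: +435 days → 24 September 2000.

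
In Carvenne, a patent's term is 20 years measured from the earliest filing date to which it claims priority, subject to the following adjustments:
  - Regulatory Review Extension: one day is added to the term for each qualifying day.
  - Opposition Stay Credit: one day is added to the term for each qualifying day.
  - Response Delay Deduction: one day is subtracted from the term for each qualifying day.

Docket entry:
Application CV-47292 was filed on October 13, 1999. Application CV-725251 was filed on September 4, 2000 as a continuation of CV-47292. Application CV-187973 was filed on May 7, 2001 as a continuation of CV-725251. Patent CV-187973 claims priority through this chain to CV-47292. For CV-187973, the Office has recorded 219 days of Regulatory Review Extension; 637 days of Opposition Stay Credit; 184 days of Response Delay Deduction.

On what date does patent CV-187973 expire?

2021-08-15

Earliest priority filing: 13 October 1999.
Base term: 13 October 1999 + 20 years → 13 October 2019.
Regulatory Review Extension: +219 days → 19 May 2020.
Opposition Stay Credit: +637 days → 15 February 2022.
Response Delay Deduction: −184 days → 15 August 2021.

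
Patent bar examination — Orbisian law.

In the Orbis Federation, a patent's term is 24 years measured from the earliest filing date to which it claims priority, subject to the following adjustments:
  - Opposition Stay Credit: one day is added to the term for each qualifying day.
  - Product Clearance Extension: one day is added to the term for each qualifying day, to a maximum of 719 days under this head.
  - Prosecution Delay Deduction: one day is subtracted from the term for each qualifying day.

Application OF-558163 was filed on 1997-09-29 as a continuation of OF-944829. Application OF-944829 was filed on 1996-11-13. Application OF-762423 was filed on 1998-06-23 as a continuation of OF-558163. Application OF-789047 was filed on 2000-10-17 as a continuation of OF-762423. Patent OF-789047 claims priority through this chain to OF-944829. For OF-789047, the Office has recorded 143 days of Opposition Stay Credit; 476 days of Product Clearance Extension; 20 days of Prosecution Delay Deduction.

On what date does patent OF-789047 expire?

July 5, 2022

Earliest priority filing: 13 November 1996.
Base term: 13 November 1996 + 24 years → 13 November 2020.
Opposition Stay Credit: +143 days → 5 April 2021.
Product Clearance Extension: 476 days (within the 719-day cap) → +476 days → 25 July 2022.
Prosecution Delay Deduction: −20 days → 5 July 2022.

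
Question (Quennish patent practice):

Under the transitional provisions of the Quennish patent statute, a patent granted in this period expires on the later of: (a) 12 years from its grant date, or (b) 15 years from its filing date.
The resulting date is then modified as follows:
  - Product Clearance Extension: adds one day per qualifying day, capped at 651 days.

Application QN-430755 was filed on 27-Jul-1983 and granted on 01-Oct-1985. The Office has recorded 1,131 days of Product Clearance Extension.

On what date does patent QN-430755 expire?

May 8, 2000

(a) grant + 12 years → 1 October 1997.
(b) filing + 15 years → 27 July 1998.
Later of the two: 27 July 1998.
Product Clearance Extension: 1131 days claimed exceeds the 651-day cap, so +651 days → 8 May 2000.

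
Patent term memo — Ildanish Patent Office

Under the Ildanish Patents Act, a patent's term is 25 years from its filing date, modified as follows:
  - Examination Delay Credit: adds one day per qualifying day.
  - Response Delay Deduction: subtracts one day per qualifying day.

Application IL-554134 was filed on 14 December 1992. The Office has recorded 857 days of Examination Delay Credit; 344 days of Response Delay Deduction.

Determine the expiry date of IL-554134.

2019-05-11

Base term: filing date + 25 years → 14 December 2017.
Examination Delay Credit: +857 days → 19 April 2020.
Response Delay Deduction: −344 days → 11 May 2019.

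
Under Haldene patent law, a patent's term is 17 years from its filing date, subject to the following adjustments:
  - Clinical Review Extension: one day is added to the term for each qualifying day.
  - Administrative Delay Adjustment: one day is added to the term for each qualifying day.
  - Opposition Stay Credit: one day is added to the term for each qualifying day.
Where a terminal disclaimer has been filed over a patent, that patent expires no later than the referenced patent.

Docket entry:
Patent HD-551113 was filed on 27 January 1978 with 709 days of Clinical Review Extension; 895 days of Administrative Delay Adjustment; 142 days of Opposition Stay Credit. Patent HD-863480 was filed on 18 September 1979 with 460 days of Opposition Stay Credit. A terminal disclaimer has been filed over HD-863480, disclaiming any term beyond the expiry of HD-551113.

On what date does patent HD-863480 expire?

1997-12-22

Natural term of HD-863480:
  Base: filing + 17 years → 18 September 1996.
  Opposition Stay Credit: +460 days → 22 December 1997.
Expiry of referenced patent HD-551113:
  Base: filing + 17 years → 27 January 1995.
  Clinical Review Extension: +709 days → 5 January 1997.
  Administrative Delay Adjustment: +895 days → 19 June 1999.
  Opposition Stay Credit: +142 days → 8 November 1999.
Terminal disclaimer: HD-863480 expires on the earlier of 22 December 1997 and 8 November 1999.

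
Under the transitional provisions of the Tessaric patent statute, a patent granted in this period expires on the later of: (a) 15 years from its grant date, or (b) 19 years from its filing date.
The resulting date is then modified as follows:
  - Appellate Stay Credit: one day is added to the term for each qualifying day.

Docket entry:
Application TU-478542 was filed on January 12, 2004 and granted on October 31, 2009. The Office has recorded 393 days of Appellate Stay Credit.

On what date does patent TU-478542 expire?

2025-11-28

(a) grant + 15 years → 31 October 2024.
(b) filing + 19 years → 12 January 2023.
Later of the two: 31 October 2024.
Appellate Stay Credit: +393 days → 28 November 2025.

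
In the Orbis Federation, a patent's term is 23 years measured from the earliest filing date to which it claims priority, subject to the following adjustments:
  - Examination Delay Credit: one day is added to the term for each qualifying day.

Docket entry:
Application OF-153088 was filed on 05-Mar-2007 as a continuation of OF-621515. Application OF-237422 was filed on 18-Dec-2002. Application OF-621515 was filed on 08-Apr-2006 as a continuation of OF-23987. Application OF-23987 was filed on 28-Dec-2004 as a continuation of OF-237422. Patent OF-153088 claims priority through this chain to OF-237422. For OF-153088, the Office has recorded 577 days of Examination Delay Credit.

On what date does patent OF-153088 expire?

Earliest priority filing: 18 December 2002.
Base term: 18 December 2002 + 23 years → 18 December 2025.
Examination Delay Credit: +577 days → 18 July 2027.

July 18, 2027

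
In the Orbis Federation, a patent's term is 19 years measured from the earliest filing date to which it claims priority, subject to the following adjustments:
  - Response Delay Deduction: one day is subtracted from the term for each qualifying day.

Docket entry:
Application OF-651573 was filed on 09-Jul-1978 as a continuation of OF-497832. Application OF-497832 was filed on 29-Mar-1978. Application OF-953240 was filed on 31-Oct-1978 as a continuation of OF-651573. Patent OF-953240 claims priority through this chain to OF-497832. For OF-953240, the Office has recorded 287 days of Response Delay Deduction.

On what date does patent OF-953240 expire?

Earliest priority filing: 29 March 1978.
Base term: 29 March 1978 + 19 years → 29 March 1997.
Response Delay Deduction: −287 days → 15 June 1996.

June 15, 1996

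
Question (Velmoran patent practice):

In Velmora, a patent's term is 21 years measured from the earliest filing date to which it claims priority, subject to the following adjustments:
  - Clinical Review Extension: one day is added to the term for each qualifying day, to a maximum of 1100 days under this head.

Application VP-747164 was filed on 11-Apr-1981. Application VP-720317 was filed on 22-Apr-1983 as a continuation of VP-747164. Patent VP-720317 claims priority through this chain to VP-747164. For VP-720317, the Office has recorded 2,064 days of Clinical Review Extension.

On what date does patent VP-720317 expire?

Earliest priority filing: 11 April 1981.
Base term: 11 April 1981 + 21 years → 11 April 2002.
Clinical Review Extension: 2064 days claimed exceeds the 1100-day cap, so +1100 days → 15 April 2005.

April 15, 2005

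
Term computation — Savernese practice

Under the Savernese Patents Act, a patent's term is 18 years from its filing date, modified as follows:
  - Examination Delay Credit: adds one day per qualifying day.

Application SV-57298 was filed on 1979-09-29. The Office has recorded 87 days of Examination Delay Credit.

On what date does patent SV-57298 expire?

December 25, 1997

Base term: filing date + 18 years → 29 September 1997.
Examination Delay Credit: +87 days → 25 December 1997.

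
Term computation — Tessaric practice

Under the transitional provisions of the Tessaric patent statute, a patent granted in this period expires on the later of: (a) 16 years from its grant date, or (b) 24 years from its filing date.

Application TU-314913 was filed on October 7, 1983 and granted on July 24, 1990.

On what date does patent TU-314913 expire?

(a) grant + 16 years → 24 July 2006.
(b) filing + 24 years → 7 October 2007.
Later of the two: 7 October 2007.

October 7, 2007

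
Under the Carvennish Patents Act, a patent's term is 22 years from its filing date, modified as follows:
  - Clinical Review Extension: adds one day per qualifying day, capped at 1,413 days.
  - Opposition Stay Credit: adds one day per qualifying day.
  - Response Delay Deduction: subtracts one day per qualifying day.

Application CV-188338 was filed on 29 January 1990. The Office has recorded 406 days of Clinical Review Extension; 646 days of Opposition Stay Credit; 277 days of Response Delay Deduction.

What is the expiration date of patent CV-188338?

2014-03-14

Base term: filing date + 22 years → 29 January 2012.
Clinical Review Extension: 406 days (within the 1413-day cap) → +406 days → 10 March 2013.
Opposition Stay Credit: +646 days → 16 December 2014.
Response Delay Deduction: −277 days → 14 March 2014.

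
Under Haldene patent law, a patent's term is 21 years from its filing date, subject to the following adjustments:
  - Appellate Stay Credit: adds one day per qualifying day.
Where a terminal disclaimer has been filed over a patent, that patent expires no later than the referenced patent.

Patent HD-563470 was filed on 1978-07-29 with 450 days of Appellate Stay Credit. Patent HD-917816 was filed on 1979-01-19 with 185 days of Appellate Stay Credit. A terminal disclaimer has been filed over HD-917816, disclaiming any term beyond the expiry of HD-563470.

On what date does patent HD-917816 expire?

2000-07-22

Natural term of HD-917816:
  Base: filing + 21 years → 19 January 2000.
  Appellate Stay Credit: +185 days → 22 July 2000.
Expiry of referenced patent HD-563470:
  Base: filing + 21 years → 29 July 1999.
  Appellate Stay Credit: +450 days → 21 October 2000.
Terminal disclaimer: HD-917816 expires on the earlier of 22 July 2000 and 21 October 2000.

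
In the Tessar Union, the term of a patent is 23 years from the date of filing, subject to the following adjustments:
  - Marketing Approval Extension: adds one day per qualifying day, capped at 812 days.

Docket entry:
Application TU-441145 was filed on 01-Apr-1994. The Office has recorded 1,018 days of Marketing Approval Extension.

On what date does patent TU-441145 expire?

2019-06-22

Base term: filing date + 23 years → 1 April 2017.
Marketing Approval Extension: 1018 days claimed exceeds the 812-day cap, so +812 days → 22 June 2019.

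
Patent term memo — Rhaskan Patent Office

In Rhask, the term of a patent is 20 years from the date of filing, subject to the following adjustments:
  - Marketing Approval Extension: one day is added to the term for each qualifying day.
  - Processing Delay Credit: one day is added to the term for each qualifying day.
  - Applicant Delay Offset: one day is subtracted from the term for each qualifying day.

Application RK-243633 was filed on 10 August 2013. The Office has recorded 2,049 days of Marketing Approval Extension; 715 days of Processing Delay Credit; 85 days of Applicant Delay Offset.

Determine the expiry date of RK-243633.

2040-12-10

Base term: filing date + 20 years → 10 August 2033.
Marketing Approval Extension: +2049 days → 21 March 2039.
Processing Delay Credit: +715 days → 5 March 2041.
Applicant Delay Offset: −85 days → 10 December 2040.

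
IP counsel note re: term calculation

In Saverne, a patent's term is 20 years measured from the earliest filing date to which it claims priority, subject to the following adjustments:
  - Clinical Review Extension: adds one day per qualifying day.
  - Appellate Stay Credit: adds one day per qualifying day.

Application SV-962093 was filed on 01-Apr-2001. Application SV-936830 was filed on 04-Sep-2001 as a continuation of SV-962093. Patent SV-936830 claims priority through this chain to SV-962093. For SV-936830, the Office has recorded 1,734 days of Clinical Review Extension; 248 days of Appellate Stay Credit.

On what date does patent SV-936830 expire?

Earliest priority filing: 1 April 2001.
Base term: 1 April 2001 + 20 years → 1 April 2021.
Clinical Review Extension: +1734 days → 30 December 2025.
Appellate Stay Credit: +248 days → 4 September 2026.

2026-09-04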